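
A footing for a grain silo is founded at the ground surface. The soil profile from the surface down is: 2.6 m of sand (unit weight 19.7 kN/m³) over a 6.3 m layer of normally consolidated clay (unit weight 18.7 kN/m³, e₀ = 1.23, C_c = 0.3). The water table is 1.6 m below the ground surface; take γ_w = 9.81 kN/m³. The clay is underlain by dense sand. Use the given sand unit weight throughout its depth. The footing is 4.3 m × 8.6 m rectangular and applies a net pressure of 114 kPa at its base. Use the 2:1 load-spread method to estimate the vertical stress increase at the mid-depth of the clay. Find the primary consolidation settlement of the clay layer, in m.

Mid-depth of clay below the ground surface: z = 2.6 + 6.3/2 = 5.75 m.
Total vertical stress at mid-clay: σ_v = 19.7×2.6 + 18.7×3.15 = 110.12 kPa.
Pore pressure: u = 9.81×(5.75 − 1.6) = 40.712 kPa.
Initial effective stress: σ'_0 = σ_v − u = 110.12 − 40.712 = 69.408 kPa.
Stress increase at mid-clay by the 2:1 spreading method:
Δσ = qBL/((B+z)(L+z)) = 114×4.3×8.6/((4.3+5.75)(8.6+5.75)) = 29.232 kPa
Final effective stress: σ'_f = σ'_0 + Δσ = 69.408 + 29.232 = 98.64 kPa.
Normally consolidated clay, so the full stress increment lies on the virgin compression line:
S_c = C_c·H/(1+e₀)·log₁₀(σ'_f/σ'_0) = 0.3×6.3/(1+1.23)×log₁₀(98.64/69.408)
    = 0.84753 × 0.15264 = 0.1294 m

S_c ≈ 0.129 m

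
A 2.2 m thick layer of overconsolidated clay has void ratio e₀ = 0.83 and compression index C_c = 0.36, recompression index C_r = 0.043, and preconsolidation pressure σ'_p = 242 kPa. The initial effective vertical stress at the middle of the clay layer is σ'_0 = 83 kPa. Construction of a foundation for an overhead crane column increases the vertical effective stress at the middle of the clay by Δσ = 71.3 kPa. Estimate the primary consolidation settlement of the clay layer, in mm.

S_c ≈ 13.9 mm

Final effective stress: σ'_f = 83 + 71.3 = 154.3 kPa.
σ'_f = 154.3 ≤ σ'_p = 242 kPa, so the clay remains overconsolidated and only the recompression index applies:
S_c = C_r·H/(1+e₀)·log₁₀(σ'_f/σ'_0) = 0.043×2.2/1.83×log₁₀(154.3/83)
    = 0.051695 × 0.26929 = 0.01392 m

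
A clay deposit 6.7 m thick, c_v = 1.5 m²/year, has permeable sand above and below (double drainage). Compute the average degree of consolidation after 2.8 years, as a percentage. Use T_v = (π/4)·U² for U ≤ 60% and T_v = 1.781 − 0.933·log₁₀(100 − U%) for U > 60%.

U ≈ 67.8 %

Drainage path length: H_d = H/2 = 3.35 m (double drainage).
T_v = c_v·t/H_d² = 1.5×2.8/3.35² = 0.37425.
T_v = 0.37425 corresponds to the U > 60% branch:
U = 1 − 10^((1.781 − T_v)/0.933)/100 = 0.6781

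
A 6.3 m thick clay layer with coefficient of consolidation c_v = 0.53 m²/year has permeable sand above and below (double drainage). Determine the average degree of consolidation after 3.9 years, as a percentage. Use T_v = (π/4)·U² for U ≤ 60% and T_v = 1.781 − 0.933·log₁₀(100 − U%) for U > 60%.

Drainage path length: H_d = H/2 = 3.15 m (double drainage).
T_v = c_v·t/H_d² = 0.53×3.9/3.15² = 0.20831.
T_v = 0.20831 corresponds to the U ≤ 60% branch:
U = √(4T_v/π) = 0.515

U ≈ 51.5 %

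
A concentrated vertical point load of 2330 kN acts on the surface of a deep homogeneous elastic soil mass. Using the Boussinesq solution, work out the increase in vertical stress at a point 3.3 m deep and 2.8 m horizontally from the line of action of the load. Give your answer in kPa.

Boussinesq vertical stress below a point load on an elastic half-space:
Δσ_z = 3P/(2πz²) · [1 + (r/z)²]^(−5/2)
r/z = 2.8/3.3 = 0.84848; [1+(r/z)²]^(−5/2) = 0.25777.
Δσ_z = 3×2330/(2π×3.3²) × 0.25777 = 102.16 × 0.25777 = 26.33 kPa

Δσ_z ≈ 26.3 kPa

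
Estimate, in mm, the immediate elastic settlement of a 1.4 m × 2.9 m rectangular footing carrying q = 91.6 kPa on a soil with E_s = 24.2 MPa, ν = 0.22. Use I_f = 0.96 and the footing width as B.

S_e ≈ 4.84 mm

Immediate (elastic) settlement: S_e = q·B·(1−ν²)/E_s · I_f.
E_s = 24.2 MPa = 24200 kPa.
S_e = 91.6 × 1.4 × (1 − 0.22²) / 24200 × 0.96
    = 91.6 × 1.4 × 0.9516 / 24200 × 0.96
    = 0.004841 m = 4.841 mm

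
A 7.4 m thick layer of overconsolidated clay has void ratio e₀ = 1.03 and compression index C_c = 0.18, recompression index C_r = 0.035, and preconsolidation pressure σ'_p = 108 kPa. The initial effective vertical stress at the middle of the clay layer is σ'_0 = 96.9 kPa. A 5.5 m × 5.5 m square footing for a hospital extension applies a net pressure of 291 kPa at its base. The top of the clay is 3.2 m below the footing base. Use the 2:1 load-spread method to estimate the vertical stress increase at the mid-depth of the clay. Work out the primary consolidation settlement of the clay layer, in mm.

S_c ≈ 107 mm

Mid-depth of clay below the footing base: z = 3.2 + 7.4/2 = 6.9 m.
Stress increase at mid-clay by the 2:1 spreading method:
Δσ = qBL/((B+z)(L+z)) = 291×5.5×5.5/((5.5+6.9)(5.5+6.9)) = 57.25 kPa
Final effective stress: σ'_f = 96.9 + 57.25 = 154.15 kPa.
σ'_f = 154.15 > σ'_p = 108 kPa, so the stress path crosses the preconsolidation pressure — recompression up to σ'_p, then virgin compression beyond:
S_c = H/(1+e₀)·[C_r·log₁₀(σ'_p/σ'_0) + C_c·log₁₀(σ'_f/σ'_p)]
    = 7.4/2.03 × [0.035×log₁₀(108/96.9) + 0.18×log₁₀(154.15/108)]
    = 3.6453 × [0.0016485 + 0.027814] = 0.1074 m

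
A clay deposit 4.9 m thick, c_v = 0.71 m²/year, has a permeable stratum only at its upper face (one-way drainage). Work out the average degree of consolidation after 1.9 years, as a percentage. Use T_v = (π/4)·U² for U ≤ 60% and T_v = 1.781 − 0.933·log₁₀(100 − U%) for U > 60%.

U ≈ 26.7 %

Drainage path length: H_d = H = 4.9 m (single drainage).
T_v = c_v·t/H_d² = 0.71×1.9/4.9² = 0.056185.
T_v = 0.056185 corresponds to the U ≤ 60% branch:
U = √(4T_v/π) = 0.2675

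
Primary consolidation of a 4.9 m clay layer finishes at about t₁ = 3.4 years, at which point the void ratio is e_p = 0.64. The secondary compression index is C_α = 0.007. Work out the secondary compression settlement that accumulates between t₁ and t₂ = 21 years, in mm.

S_s ≈ 16.5 mm

Secondary compression: S_s = C_α·H/(1+e_p)·log₁₀(t₂/t₁)
S_s = 0.007×4.9/(1+0.64)×log₁₀(21/3.4)
    = 0.02091 × 0.7907 = 0.01654 m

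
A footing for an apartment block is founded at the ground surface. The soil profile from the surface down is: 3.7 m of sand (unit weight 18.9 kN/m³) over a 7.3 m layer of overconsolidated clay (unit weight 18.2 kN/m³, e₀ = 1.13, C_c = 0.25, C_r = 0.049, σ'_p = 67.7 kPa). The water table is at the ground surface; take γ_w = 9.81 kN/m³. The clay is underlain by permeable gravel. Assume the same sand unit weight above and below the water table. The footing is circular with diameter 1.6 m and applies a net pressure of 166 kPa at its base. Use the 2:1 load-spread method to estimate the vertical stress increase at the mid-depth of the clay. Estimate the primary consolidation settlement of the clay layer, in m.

S_c ≈ 0.0139 m

Mid-depth of clay below the ground surface: z = 3.7 + 7.3/2 = 7.35 m.
Total vertical stress at mid-clay: σ_v = 18.9×3.7 + 18.2×3.65 = 136.36 kPa.
Pore pressure: u = 9.81×(7.35 − 0) = 72.103 kPa.
Initial effective stress: σ'_0 = σ_v − u = 136.36 − 72.103 = 64.257 kPa.
Stress increase at mid-clay by the 2:1 spreading method:
Δσ ≈ qD²/(D+z)² = 166×1.6²/(1.6+7.35)² = 5.3052 kPa
Final effective stress: σ'_f = 64.257 + 5.3052 = 69.562 kPa.
σ'_f = 69.562 > σ'_p = 67.7 kPa, so the stress path crosses the preconsolidation pressure — recompression up to σ'_p, then virgin compression beyond:
S_c = H/(1+e₀)·[C_r·log₁₀(σ'_p/σ'_0) + C_c·log₁₀(σ'_f/σ'_p)]
    = 7.3/2.13 × [0.049×log₁₀(67.7/64.257) + 0.25×log₁₀(69.562/67.7)]
    = 3.4272 × [0.0011107 + 0.0029458] = 0.0139 m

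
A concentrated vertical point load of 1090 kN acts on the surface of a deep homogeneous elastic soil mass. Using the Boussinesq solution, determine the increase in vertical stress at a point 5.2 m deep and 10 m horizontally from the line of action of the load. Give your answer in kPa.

Δσ_z ≈ 0.402 kPa

Boussinesq vertical stress below a point load on an elastic half-space:
Δσ_z = 3P/(2πz²) · [1 + (r/z)²]^(−5/2)
r/z = 10/5.2 = 1.9231; [1+(r/z)²]^(−5/2) = 0.020901.
Δσ_z = 3×1090/(2π×5.2²) × 0.020901 = 19.247 × 0.020901 = 0.4023 kPa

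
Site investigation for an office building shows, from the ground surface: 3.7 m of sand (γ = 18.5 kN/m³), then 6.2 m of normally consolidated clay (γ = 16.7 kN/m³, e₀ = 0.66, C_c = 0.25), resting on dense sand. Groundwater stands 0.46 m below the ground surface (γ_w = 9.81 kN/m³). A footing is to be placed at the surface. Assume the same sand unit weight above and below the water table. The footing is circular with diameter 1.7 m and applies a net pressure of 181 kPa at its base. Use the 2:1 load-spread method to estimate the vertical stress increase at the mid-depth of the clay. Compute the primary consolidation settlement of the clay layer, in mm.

S_c ≈ 47.7 mm

Mid-depth of clay below the ground surface: z = 3.7 + 6.2/2 = 6.8 m.
Total vertical stress at mid-clay: σ_v = 18.5×3.7 + 16.7×3.1 = 120.22 kPa.
Pore pressure: u = 9.81×(6.8 − 0.46) = 62.195 kPa.
Initial effective stress: σ'_0 = σ_v − u = 120.22 − 62.195 = 58.025 kPa.
Stress increase at mid-clay by the 2:1 spreading method:
Δσ ≈ qD²/(D+z)² = 181×1.7²/(1.7+6.8)² = 7.24 kPa
Final effective stress: σ'_f = σ'_0 + Δσ = 58.025 + 7.24 = 65.265 kPa.
Normally consolidated clay, so the full stress increment lies on the virgin compression line:
S_c = C_c·H/(1+e₀)·log₁₀(σ'_f/σ'_0) = 0.25×6.2/(1+0.66)×log₁₀(65.265/58.025)
    = 0.93373 × 0.051065 = 0.04768 m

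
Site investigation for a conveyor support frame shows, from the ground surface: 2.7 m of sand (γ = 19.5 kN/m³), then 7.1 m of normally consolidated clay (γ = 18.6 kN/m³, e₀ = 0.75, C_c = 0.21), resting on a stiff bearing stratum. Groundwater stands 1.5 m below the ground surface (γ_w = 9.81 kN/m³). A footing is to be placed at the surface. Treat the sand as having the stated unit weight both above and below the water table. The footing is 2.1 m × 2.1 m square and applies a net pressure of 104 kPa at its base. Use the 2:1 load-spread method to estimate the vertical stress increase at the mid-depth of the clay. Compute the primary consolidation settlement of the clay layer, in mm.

S_c ≈ 32.3 mm

Mid-depth of clay below the ground surface: z = 2.7 + 7.1/2 = 6.25 m.
Total vertical stress at mid-clay: σ_v = 19.5×2.7 + 18.6×3.55 = 118.68 kPa.
Pore pressure: u = 9.81×(6.25 − 1.5) = 46.598 kPa.
Initial effective stress: σ'_0 = σ_v − u = 118.68 − 46.598 = 72.082 kPa.
Stress increase at mid-clay by the 2:1 spreading method:
Δσ = qBL/((B+z)(L+z)) = 104×2.1×2.1/((2.1+6.25)(2.1+6.25)) = 6.5781 kPa
Final effective stress: σ'_f = σ'_0 + Δσ = 72.082 + 6.5781 = 78.66 kPa.
Normally consolidated clay, so the full stress increment lies on the virgin compression line:
S_c = C_c·H/(1+e₀)·log₁₀(σ'_f/σ'_0) = 0.21×7.1/(1+0.75)×log₁₀(78.66/72.082)
    = 0.852 × 0.037927 = 0.03231 m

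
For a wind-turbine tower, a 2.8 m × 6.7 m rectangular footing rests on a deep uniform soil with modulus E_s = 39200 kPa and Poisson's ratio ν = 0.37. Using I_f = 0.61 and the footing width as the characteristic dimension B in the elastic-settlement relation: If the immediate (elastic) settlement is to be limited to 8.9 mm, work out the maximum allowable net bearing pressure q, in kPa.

q ≈ 237 kPa

S_e = q·B·(1−ν²)/E_s · I_f  ⇒  q = S_e·E_s / (B·(1−ν²)·I_f).
q = 0.0089 × 39200 / (2.8 × 0.8631 × 0.61) = 236.7 kPa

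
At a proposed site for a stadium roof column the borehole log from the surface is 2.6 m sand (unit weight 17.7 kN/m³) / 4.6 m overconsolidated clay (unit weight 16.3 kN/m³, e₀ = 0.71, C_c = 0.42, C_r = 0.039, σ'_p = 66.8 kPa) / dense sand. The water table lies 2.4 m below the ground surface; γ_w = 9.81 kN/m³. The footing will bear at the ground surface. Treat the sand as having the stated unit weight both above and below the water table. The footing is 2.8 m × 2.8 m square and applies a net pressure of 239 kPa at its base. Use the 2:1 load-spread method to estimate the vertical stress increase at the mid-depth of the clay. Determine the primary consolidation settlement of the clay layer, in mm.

S_c ≈ 155 mm

Mid-depth of clay below the ground surface: z = 2.6 + 4.6/2 = 4.9 m.
Total vertical stress at mid-clay: σ_v = 17.7×2.6 + 16.3×2.3 = 83.51 kPa.
Pore pressure: u = 9.81×(4.9 − 2.4) = 24.525 kPa.
Initial effective stress: σ'_0 = σ_v − u = 83.51 − 24.525 = 58.985 kPa.
Stress increase at mid-clay by the 2:1 spreading method:
Δσ = qBL/((B+z)(L+z)) = 239×2.8×2.8/((2.8+4.9)(2.8+4.9)) = 31.603 kPa
Final effective stress: σ'_f = 58.985 + 31.603 = 90.588 kPa.
σ'_f = 90.588 > σ'_p = 66.8 kPa, so the stress path crosses the preconsolidation pressure — recompression up to σ'_p, then virgin compression beyond:
S_c = H/(1+e₀)·[C_r·log₁₀(σ'_p/σ'_0) + C_c·log₁₀(σ'_f/σ'_p)]
    = 4.6/1.71 × [0.039×log₁₀(66.8/58.985) + 0.42×log₁₀(90.588/66.8)]
    = 2.6901 × [0.0021074 + 0.055564] = 0.1551 m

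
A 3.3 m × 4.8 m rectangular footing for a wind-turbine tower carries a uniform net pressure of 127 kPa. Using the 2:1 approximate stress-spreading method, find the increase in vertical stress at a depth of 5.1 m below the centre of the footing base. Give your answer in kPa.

By the 2:1 method the load spreads at 1 horizontal : 2 vertical, so at depth z the loaded area has grown by z in each plan dimension:
Δσ = qBL/((B+z)(L+z)) = 127×3.3×4.8/((3.3+5.1)(4.8+5.1)) = 24.19 kPa

Δσ_z ≈ 24.2 kPa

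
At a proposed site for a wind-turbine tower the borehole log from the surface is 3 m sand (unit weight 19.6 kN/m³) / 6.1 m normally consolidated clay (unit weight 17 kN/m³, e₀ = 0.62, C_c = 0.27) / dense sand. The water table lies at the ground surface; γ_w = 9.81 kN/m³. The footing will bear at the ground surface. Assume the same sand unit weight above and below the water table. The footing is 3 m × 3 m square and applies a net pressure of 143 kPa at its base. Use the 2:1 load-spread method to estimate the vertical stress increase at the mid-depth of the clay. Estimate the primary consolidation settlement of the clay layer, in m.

Mid-depth of clay below the ground surface: z = 3 + 6.1/2 = 6.05 m.
Total vertical stress at mid-clay: σ_v = 19.6×3 + 17×3.05 = 110.65 kPa.
Pore pressure: u = 9.81×(6.05 − 0) = 59.351 kPa.
Initial effective stress: σ'_0 = σ_v − u = 110.65 − 59.351 = 51.299 kPa.
Stress increase at mid-clay by the 2:1 spreading method:
Δσ = qBL/((B+z)(L+z)) = 143×3×3/((3+6.05)(3+6.05)) = 15.714 kPa
Final effective stress: σ'_f = σ'_0 + Δσ = 51.299 + 15.714 = 67.013 kPa.
Normally consolidated clay, so the full stress increment lies on the virgin compression line:
S_c = C_c·H/(1+e₀)·log₁₀(σ'_f/σ'_0) = 0.27×6.1/(1+0.62)×log₁₀(67.013/51.299)
    = 1.0167 × 0.11605 = 0.118 m

S_c ≈ 0.118 m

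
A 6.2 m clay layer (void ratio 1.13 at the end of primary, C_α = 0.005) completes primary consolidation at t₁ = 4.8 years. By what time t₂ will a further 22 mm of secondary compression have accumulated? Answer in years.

t₂ ≈ 156 years

S_s = C_α·H/(1+e_p)·log₁₀(t₂/t₁) ⇒ log₁₀(t₂/t₁) = S_s·(1+e_p)/(C_α·H).
log₁₀(t₂/t₁) = 0.022 × (1+1.13) / (0.005×6.2) = 1.512
t₂ = t₁ × 10^1.512 = 4.8 × 32.48 = 155.9 years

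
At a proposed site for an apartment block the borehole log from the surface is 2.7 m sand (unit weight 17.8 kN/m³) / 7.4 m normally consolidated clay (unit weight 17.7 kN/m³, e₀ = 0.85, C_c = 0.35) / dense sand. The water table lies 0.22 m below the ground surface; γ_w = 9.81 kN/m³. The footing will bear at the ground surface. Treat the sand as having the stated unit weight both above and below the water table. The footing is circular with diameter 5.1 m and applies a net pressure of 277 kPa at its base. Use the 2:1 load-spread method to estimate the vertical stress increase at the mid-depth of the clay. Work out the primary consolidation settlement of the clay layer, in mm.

Mid-depth of clay below the ground surface: z = 2.7 + 7.4/2 = 6.4 m.
Total vertical stress at mid-clay: σ_v = 17.8×2.7 + 17.7×3.7 = 113.55 kPa.
Pore pressure: u = 9.81×(6.4 − 0.22) = 60.626 kPa.
Initial effective stress: σ'_0 = σ_v − u = 113.55 − 60.626 = 52.924 kPa.
Stress increase at mid-clay by the 2:1 spreading method:
Δσ ≈ qD²/(D+z)² = 277×5.1²/(5.1+6.4)² = 54.478 kPa
Final effective stress: σ'_f = σ'_0 + Δσ = 52.924 + 54.478 = 107.4 kPa.
Normally consolidated clay, so the full stress increment lies on the virgin compression line:
S_c = C_c·H/(1+e₀)·log₁₀(σ'_f/σ'_0) = 0.35×7.4/(1+0.85)×log₁₀(107.4/52.924)
    = 1.4 × 0.30735 = 0.4303 m

S_c ≈ 430 mm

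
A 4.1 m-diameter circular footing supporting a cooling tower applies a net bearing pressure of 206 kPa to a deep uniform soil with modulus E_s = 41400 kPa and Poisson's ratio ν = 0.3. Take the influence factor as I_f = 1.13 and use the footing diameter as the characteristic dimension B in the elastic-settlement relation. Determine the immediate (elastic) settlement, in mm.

S_e ≈ 21 mm

Immediate (elastic) settlement: S_e = q·B·(1−ν²)/E_s · I_f.
S_e = 206 × 4.1 × (1 − 0.3²) / 41400 × 1.13
    = 206 × 4.1 × 0.91 / 41400 × 1.13
    = 0.02098 m = 20.98 mm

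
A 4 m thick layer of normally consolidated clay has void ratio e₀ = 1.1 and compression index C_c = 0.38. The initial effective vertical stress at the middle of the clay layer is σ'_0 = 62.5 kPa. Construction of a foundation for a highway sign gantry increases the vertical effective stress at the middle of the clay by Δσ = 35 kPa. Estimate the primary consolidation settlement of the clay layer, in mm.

S_c ≈ 140 mm

Final effective stress: σ'_f = σ'_0 + Δσ = 62.5 + 35 = 97.5 kPa.
Normally consolidated clay, so the full stress increment lies on the virgin compression line:
S_c = C_c·H/(1+e₀)·log₁₀(σ'_f/σ'_0) = 0.38×4/(1+1.1)×log₁₀(97.5/62.5)
    = 0.72381 × 0.19312 = 0.1398 m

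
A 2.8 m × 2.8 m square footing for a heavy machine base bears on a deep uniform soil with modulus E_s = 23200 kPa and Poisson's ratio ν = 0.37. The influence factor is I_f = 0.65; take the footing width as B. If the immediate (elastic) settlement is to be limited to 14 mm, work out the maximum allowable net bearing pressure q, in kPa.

S_e = q·B·(1−ν²)/E_s · I_f  ⇒  q = S_e·E_s / (B·(1−ν²)·I_f).
q = 0.014 × 23200 / (2.8 × 0.8631 × 0.65) = 206.8 kPa

q ≈ 207 kPa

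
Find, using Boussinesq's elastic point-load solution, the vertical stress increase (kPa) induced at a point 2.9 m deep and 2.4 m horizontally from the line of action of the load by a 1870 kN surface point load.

Δσ_z ≈ 28.8 kPa

Boussinesq vertical stress below a point load on an elastic half-space:
Δσ_z = 3P/(2πz²) · [1 + (r/z)²]^(−5/2)
r/z = 2.4/2.9 = 0.82759; [1+(r/z)²]^(−5/2) = 0.27137.
Δσ_z = 3×1870/(2π×2.9²) × 0.27137 = 106.17 × 0.27137 = 28.81 kPa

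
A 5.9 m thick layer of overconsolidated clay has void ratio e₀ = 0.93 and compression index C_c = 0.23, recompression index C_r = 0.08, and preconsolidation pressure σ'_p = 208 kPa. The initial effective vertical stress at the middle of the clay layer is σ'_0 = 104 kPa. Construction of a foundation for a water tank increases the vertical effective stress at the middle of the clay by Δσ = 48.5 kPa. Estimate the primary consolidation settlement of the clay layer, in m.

S_c ≈ 0.0407 m

Final effective stress: σ'_f = 104 + 48.5 = 152.5 kPa.
σ'_f = 152.5 ≤ σ'_p = 208 kPa, so the clay remains overconsolidated and only the recompression index applies:
S_c = C_r·H/(1+e₀)·log₁₀(σ'_f/σ'_0) = 0.08×5.9/1.93×log₁₀(152.5/104)
    = 0.24456 × 0.16624 = 0.04066 m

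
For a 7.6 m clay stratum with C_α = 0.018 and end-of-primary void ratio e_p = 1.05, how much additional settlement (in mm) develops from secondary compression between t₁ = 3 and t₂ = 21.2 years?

S_s ≈ 56.7 mm

Secondary compression: S_s = C_α·H/(1+e_p)·log₁₀(t₂/t₁)
S_s = 0.018×7.6/(1+1.05)×log₁₀(21.2/3)
    = 0.06673 × 0.8492 = 0.05667 m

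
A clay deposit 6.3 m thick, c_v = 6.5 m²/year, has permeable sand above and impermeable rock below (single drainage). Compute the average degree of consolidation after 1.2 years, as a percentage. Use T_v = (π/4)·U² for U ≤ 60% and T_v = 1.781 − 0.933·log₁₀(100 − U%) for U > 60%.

U ≈ 50 %

Drainage path length: H_d = H = 6.3 m (single drainage).
T_v = c_v·t/H_d² = 6.5×1.2/6.3² = 0.19652.
T_v = 0.19652 corresponds to the U ≤ 60% branch:
U = √(4T_v/π) = 0.5002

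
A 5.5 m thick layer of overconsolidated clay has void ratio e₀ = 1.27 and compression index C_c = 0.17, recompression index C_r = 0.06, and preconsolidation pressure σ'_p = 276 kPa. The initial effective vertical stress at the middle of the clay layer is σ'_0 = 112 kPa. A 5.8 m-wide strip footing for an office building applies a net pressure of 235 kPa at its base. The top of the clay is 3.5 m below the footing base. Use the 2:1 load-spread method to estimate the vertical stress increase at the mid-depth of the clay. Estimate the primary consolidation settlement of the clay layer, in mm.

Mid-depth of clay below the footing base: z = 3.5 + 5.5/2 = 6.25 m.
Stress increase at mid-clay by the 2:1 spreading method:
Δσ = qB/(B+z) = 235×5.8/(5.8+6.25) = 113.11 kPa
Final effective stress: σ'_f = 112 + 113.11 = 225.11 kPa.
σ'_f = 225.11 ≤ σ'_p = 276 kPa, so the clay remains overconsolidated and only the recompression index applies:
S_c = C_r·H/(1+e₀)·log₁₀(σ'_f/σ'_0) = 0.06×5.5/2.27×log₁₀(225.11/112)
    = 0.14537 × 0.30318 = 0.04407 m

S_c ≈ 44.1 mm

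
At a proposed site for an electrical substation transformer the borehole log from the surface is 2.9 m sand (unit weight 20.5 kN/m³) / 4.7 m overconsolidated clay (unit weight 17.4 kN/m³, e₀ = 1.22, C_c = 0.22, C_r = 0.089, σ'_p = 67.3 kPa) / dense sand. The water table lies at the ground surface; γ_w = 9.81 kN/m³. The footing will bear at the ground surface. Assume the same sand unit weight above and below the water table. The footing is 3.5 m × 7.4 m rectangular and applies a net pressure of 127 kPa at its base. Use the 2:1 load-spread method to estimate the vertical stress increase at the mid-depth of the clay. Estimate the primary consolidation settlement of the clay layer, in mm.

S_c ≈ 57.5 mm

Mid-depth of clay below the ground surface: z = 2.9 + 4.7/2 = 5.25 m.
Total vertical stress at mid-clay: σ_v = 20.5×2.9 + 17.4×2.35 = 100.34 kPa.
Pore pressure: u = 9.81×(5.25 − 0) = 51.503 kPa.
Initial effective stress: σ'_0 = σ_v − u = 100.34 − 51.503 = 48.837 kPa.
Stress increase at mid-clay by the 2:1 spreading method:
Δσ = qBL/((B+z)(L+z)) = 127×3.5×7.4/((3.5+5.25)(7.4+5.25)) = 29.717 kPa
Final effective stress: σ'_f = 48.837 + 29.717 = 78.554 kPa.
σ'_f = 78.554 > σ'_p = 67.3 kPa, so the stress path crosses the preconsolidation pressure — recompression up to σ'_p, then virgin compression beyond:
S_c = H/(1+e₀)·[C_r·log₁₀(σ'_p/σ'_0) + C_c·log₁₀(σ'_f/σ'_p)]
    = 4.7/2.22 × [0.089×log₁₀(67.3/48.837) + 0.22×log₁₀(78.554/67.3)]
    = 2.1171 × [0.012395 + 0.014774] = 0.05752 m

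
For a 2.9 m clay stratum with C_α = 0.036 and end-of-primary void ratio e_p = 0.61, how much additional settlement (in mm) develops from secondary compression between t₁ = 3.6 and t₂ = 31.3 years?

Secondary compression: S_s = C_α·H/(1+e_p)·log₁₀(t₂/t₁)
S_s = 0.036×2.9/(1+0.61)×log₁₀(31.3/3.6)
    = 0.06484 × 0.9392 = 0.0609 m

S_s ≈ 60.9 mm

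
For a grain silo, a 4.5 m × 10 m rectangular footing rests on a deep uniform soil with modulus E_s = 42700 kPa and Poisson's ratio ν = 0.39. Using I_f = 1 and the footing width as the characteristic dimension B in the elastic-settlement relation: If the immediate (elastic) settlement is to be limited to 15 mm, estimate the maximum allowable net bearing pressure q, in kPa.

q ≈ 168 kPa

S_e = q·B·(1−ν²)/E_s · I_f  ⇒  q = S_e·E_s / (B·(1−ν²)·I_f).
q = 0.015 × 42700 / (4.5 × 0.8479 × 1) = 167.9 kPa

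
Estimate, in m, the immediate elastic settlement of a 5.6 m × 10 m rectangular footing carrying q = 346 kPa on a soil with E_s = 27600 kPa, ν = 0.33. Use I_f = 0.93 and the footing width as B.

Immediate (elastic) settlement: S_e = q·B·(1−ν²)/E_s · I_f.
S_e = 346 × 5.6 × (1 − 0.33²) / 27600 × 0.93
    = 346 × 5.6 × 0.8911 / 27600 × 0.93
    = 0.05818 m

S_e ≈ 0.0582 m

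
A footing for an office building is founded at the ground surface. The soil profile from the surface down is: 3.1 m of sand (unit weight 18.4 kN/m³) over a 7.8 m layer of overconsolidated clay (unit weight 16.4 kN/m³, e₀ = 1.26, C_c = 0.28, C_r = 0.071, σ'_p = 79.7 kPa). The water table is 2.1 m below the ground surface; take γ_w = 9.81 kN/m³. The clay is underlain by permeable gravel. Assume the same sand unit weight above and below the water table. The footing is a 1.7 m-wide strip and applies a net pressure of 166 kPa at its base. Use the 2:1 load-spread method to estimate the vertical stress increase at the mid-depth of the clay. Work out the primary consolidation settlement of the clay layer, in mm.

Mid-depth of clay below the ground surface: z = 3.1 + 7.8/2 = 7 m.
Total vertical stress at mid-clay: σ_v = 18.4×3.1 + 16.4×3.9 = 121 kPa.
Pore pressure: u = 9.81×(7 − 2.1) = 48.069 kPa.
Initial effective stress: σ'_0 = σ_v − u = 121 − 48.069 = 72.931 kPa.
Stress increase at mid-clay by the 2:1 spreading method:
Δσ = qB/(B+z) = 166×1.7/(1.7+7) = 32.437 kPa
Final effective stress: σ'_f = 72.931 + 32.437 = 105.37 kPa.
σ'_f = 105.37 > σ'_p = 79.7 kPa, so the stress path crosses the preconsolidation pressure — recompression up to σ'_p, then virgin compression beyond:
S_c = H/(1+e₀)·[C_r·log₁₀(σ'_p/σ'_0) + C_c·log₁₀(σ'_f/σ'_p)]
    = 7.8/2.26 × [0.071×log₁₀(79.7/72.931) + 0.28×log₁₀(105.37/79.7)]
    = 3.4513 × [0.0027368 + 0.033952] = 0.1266 m

S_c ≈ 127 mm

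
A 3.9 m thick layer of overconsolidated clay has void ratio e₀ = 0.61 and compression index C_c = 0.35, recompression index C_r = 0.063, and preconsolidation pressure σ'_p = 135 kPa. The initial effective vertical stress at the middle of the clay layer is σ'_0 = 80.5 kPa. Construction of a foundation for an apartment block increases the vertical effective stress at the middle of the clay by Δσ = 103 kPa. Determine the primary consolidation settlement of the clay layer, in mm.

S_c ≈ 147 mm

Final effective stress: σ'_f = 80.5 + 103 = 183.5 kPa.
σ'_f = 183.5 > σ'_p = 135 kPa, so the stress path crosses the preconsolidation pressure — recompression up to σ'_p, then virgin compression beyond:
S_c = H/(1+e₀)·[C_r·log₁₀(σ'_p/σ'_0) + C_c·log₁₀(σ'_f/σ'_p)]
    = 3.9/1.61 × [0.063×log₁₀(135/80.5) + 0.35×log₁₀(183.5/135)]
    = 2.4224 × [0.014146 + 0.046656] = 0.1473 m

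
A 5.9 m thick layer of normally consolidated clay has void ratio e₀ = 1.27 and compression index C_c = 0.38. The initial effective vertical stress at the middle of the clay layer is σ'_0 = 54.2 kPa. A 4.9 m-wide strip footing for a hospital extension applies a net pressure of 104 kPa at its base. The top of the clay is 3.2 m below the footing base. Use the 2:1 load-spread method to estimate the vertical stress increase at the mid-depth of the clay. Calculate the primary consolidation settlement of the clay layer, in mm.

Mid-depth of clay below the footing base: z = 3.2 + 5.9/2 = 6.15 m.
Stress increase at mid-clay by the 2:1 spreading method:
Δσ = qB/(B+z) = 104×4.9/(4.9+6.15) = 46.118 kPa
Final effective stress: σ'_f = σ'_0 + Δσ = 54.2 + 46.118 = 100.32 kPa.
Normally consolidated clay, so the full stress increment lies on the virgin compression line:
S_c = C_c·H/(1+e₀)·log₁₀(σ'_f/σ'_0) = 0.38×5.9/(1+1.27)×log₁₀(100.32/54.2)
    = 0.98767 × 0.26739 = 0.2641 m

S_c ≈ 264 mm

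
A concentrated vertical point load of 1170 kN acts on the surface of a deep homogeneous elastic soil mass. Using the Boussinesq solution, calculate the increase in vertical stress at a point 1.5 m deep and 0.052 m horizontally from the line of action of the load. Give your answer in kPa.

Δσ_z ≈ 248 kPa

Boussinesq vertical stress below a point load on an elastic half-space:
Δσ_z = 3P/(2πz²) · [1 + (r/z)²]^(−5/2)
r/z = 0.052/1.5 = 0.034667; [1+(r/z)²]^(−5/2) = 0.997.
Δσ_z = 3×1170/(2π×1.5²) × 0.997 = 248.28 × 0.997 = 247.5 kPa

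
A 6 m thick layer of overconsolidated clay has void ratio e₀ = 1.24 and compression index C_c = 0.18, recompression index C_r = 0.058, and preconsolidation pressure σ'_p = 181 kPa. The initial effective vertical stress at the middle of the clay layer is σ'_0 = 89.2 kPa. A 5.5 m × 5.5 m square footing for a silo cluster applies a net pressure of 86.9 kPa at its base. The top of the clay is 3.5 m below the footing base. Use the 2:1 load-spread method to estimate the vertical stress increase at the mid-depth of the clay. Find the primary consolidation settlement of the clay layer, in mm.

Mid-depth of clay below the footing base: z = 3.5 + 6/2 = 6.5 m.
Stress increase at mid-clay by the 2:1 spreading method:
Δσ = qBL/((B+z)(L+z)) = 86.9×5.5×5.5/((5.5+6.5)(5.5+6.5)) = 18.255 kPa
Final effective stress: σ'_f = 89.2 + 18.255 = 107.45 kPa.
σ'_f = 107.45 ≤ σ'_p = 181 kPa, so the clay remains overconsolidated and only the recompression index applies:
S_c = C_r·H/(1+e₀)·log₁₀(σ'_f/σ'_0) = 0.058×6/2.24×log₁₀(107.45/89.2)
    = 0.15536 × 0.080842 = 0.01256 m

S_c ≈ 12.6 mm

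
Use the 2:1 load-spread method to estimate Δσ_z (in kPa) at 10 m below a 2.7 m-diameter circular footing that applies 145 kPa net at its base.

By the 2:1 method the load spreads at 1 horizontal : 2 vertical, so at depth z the loaded area has grown by z in each plan dimension:
Δσ ≈ qD²/(D+z)² = 145×2.7²/(2.7+10)² = 6.5537 kPa

Δσ_z ≈ 6.55 kPa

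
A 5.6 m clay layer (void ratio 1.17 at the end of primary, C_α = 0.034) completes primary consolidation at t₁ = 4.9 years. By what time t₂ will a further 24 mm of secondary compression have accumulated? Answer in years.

S_s = C_α·H/(1+e_p)·log₁₀(t₂/t₁) ⇒ log₁₀(t₂/t₁) = S_s·(1+e_p)/(C_α·H).
log₁₀(t₂/t₁) = 0.024 × (1+1.17) / (0.034×5.6) = 0.2735
t₂ = t₁ × 10^0.2735 = 4.9 × 1.877 = 9.199 years

t₂ ≈ 9.2 years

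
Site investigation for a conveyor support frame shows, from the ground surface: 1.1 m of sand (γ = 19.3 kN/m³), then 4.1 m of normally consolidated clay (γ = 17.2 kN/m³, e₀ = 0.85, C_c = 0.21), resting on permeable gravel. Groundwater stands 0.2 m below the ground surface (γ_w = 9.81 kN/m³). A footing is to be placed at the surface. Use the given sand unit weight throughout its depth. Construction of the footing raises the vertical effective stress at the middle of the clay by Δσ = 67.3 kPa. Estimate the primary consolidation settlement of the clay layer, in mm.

Mid-depth of clay below the ground surface: z = 1.1 + 4.1/2 = 3.15 m.
Total vertical stress at mid-clay: σ_v = 19.3×1.1 + 17.2×2.05 = 56.49 kPa.
Pore pressure: u = 9.81×(3.15 − 0.2) = 28.94 kPa.
Initial effective stress: σ'_0 = σ_v − u = 56.49 − 28.94 = 27.55 kPa.
Final effective stress: σ'_f = σ'_0 + Δσ = 27.55 + 67.3 = 94.85 kPa.
Normally consolidated clay, so the full stress increment lies on the virgin compression line:
S_c = C_c·H/(1+e₀)·log₁₀(σ'_f/σ'_0) = 0.21×4.1/(1+0.85)×log₁₀(94.85/27.55)
    = 0.46541 × 0.53692 = 0.2499 m

S_c ≈ 250 mm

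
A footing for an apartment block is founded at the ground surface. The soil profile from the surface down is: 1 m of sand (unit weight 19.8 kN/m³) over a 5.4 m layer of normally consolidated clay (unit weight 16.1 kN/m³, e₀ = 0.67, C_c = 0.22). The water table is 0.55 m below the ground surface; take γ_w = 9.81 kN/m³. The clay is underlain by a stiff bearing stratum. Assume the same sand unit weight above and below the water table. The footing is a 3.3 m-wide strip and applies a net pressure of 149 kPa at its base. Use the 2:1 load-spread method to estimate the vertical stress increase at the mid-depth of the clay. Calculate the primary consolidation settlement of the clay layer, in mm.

S_c ≈ 356 mm

Mid-depth of clay below the ground surface: z = 1 + 5.4/2 = 3.7 m.
Total vertical stress at mid-clay: σ_v = 19.8×1 + 16.1×2.7 = 63.27 kPa.
Pore pressure: u = 9.81×(3.7 − 0.55) = 30.902 kPa.
Initial effective stress: σ'_0 = σ_v − u = 63.27 − 30.902 = 32.368 kPa.
Stress increase at mid-clay by the 2:1 spreading method:
Δσ = qB/(B+z) = 149×3.3/(3.3+3.7) = 70.243 kPa
Final effective stress: σ'_f = σ'_0 + Δσ = 32.368 + 70.243 = 102.61 kPa.
Normally consolidated clay, so the full stress increment lies on the virgin compression line:
S_c = C_c·H/(1+e₀)·log₁₀(σ'_f/σ'_0) = 0.22×5.4/(1+0.67)×log₁₀(102.61/32.368)
    = 0.71138 × 0.50107 = 0.3565 m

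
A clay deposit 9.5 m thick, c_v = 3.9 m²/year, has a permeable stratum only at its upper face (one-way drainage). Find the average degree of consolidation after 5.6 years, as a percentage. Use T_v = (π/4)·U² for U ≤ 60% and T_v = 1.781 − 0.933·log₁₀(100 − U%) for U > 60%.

Drainage path length: H_d = H = 9.5 m (single drainage).
T_v = c_v·t/H_d² = 3.9×5.6/9.5² = 0.24199.
T_v = 0.24199 corresponds to the U ≤ 60% branch:
U = √(4T_v/π) = 0.5551

U ≈ 55.5 %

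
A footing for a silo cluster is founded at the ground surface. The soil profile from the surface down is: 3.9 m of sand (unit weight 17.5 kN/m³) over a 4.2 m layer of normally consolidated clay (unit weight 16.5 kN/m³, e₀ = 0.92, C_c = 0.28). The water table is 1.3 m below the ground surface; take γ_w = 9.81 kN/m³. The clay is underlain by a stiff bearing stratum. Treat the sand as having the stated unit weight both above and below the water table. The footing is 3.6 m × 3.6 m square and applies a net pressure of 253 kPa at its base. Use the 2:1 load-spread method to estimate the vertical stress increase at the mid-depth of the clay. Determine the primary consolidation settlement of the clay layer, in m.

Mid-depth of clay below the ground surface: z = 3.9 + 4.2/2 = 6 m.
Total vertical stress at mid-clay: σ_v = 17.5×3.9 + 16.5×2.1 = 102.9 kPa.
Pore pressure: u = 9.81×(6 − 1.3) = 46.107 kPa.
Initial effective stress: σ'_0 = σ_v − u = 102.9 − 46.107 = 56.793 kPa.
Stress increase at mid-clay by the 2:1 spreading method:
Δσ = qBL/((B+z)(L+z)) = 253×3.6×3.6/((3.6+6)(3.6+6)) = 35.578 kPa
Final effective stress: σ'_f = σ'_0 + Δσ = 56.793 + 35.578 = 92.371 kPa.
Normally consolidated clay, so the full stress increment lies on the virgin compression line:
S_c = C_c·H/(1+e₀)·log₁₀(σ'_f/σ'_0) = 0.28×4.2/(1+0.92)×log₁₀(92.371/56.793)
    = 0.6125 × 0.21124 = 0.1294 m

S_c ≈ 0.129 m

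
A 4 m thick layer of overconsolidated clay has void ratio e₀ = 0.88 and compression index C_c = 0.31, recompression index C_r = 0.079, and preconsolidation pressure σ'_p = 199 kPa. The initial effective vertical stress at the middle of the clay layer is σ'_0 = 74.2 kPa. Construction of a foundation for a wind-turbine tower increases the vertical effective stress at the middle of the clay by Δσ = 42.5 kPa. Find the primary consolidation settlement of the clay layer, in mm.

Final effective stress: σ'_f = 74.2 + 42.5 = 116.7 kPa.
σ'_f = 116.7 ≤ σ'_p = 199 kPa, so the clay remains overconsolidated and only the recompression index applies:
S_c = C_r·H/(1+e₀)·log₁₀(σ'_f/σ'_0) = 0.079×4/1.88×log₁₀(116.7/74.2)
    = 0.16809 × 0.19667 = 0.03306 m

S_c ≈ 33.1 mm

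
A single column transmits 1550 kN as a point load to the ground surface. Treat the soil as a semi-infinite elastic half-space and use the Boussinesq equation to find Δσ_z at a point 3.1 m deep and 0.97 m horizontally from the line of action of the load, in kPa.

Δσ_z ≈ 61 kPa

Boussinesq vertical stress below a point load on an elastic half-space:
Δσ_z = 3P/(2πz²) · [1 + (r/z)²]^(−5/2)
r/z = 0.97/3.1 = 0.3129; [1+(r/z)²]^(−5/2) = 0.79174.
Δσ_z = 3×1550/(2π×3.1²) × 0.79174 = 77.01 × 0.79174 = 60.97 kPa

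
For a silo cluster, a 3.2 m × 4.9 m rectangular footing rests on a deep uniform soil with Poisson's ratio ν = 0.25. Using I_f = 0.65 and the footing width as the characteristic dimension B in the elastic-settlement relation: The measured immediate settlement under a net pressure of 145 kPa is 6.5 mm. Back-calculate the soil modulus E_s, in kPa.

E_s ≈ 43500 kPa

S_e = q·B·(1−ν²)/E_s · I_f  ⇒  E_s = q·B·(1−ν²)·I_f / S_e.
E_s = 145 × 3.2 × 0.9375 × 0.65 / 0.0065 = 43500 kPa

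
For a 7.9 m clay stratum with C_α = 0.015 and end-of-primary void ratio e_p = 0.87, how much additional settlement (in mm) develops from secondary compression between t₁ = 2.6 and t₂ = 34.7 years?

Secondary compression: S_s = C_α·H/(1+e_p)·log₁₀(t₂/t₁)
S_s = 0.015×7.9/(1+0.87)×log₁₀(34.7/2.6)
    = 0.06337 × 1.125 = 0.07131 m

S_s ≈ 71.3 mm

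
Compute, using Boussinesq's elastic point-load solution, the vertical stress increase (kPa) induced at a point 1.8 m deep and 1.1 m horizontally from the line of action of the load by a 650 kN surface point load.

Boussinesq vertical stress below a point load on an elastic half-space:
Δσ_z = 3P/(2πz²) · [1 + (r/z)²]^(−5/2)
r/z = 1.1/1.8 = 0.61111; [1+(r/z)²]^(−5/2) = 0.45234.
Δσ_z = 3×650/(2π×1.8²) × 0.45234 = 95.788 × 0.45234 = 43.33 kPa

Δσ_z ≈ 43.3 kPa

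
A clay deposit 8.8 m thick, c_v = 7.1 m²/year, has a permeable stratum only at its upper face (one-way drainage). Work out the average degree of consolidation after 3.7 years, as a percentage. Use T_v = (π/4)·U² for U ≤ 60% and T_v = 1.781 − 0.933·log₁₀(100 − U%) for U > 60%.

Drainage path length: H_d = H = 8.8 m (single drainage).
T_v = c_v·t/H_d² = 7.1×3.7/8.8² = 0.33923.
T_v = 0.33923 corresponds to the U > 60% branch:
U = 1 − 10^((1.781 − T_v)/0.933)/100 = 0.649

U ≈ 64.9 %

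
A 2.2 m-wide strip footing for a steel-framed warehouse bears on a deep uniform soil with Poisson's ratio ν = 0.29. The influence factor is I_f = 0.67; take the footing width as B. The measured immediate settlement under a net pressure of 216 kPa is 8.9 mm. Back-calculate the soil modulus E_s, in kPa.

S_e = q·B·(1−ν²)/E_s · I_f  ⇒  E_s = q·B·(1−ν²)·I_f / S_e.
E_s = 216 × 2.2 × 0.9159 × 0.67 / 0.0089 = 32760 kPa

E_s ≈ 32800 kPa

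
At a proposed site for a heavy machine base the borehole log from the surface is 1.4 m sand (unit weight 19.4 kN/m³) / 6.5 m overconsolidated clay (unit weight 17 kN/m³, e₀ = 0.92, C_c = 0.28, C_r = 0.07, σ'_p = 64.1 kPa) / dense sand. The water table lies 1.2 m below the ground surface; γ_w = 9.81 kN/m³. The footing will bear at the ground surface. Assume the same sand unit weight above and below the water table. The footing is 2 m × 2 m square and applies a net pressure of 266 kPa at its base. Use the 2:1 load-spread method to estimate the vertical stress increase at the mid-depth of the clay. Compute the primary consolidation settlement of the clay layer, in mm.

Mid-depth of clay below the ground surface: z = 1.4 + 6.5/2 = 4.65 m.
Total vertical stress at mid-clay: σ_v = 19.4×1.4 + 17×3.25 = 82.41 kPa.
Pore pressure: u = 9.81×(4.65 − 1.2) = 33.845 kPa.
Initial effective stress: σ'_0 = σ_v − u = 82.41 − 33.845 = 48.565 kPa.
Stress increase at mid-clay by the 2:1 spreading method:
Δσ = qBL/((B+z)(L+z)) = 266×2×2/((2+4.65)(2+4.65)) = 24.06 kPa
Final effective stress: σ'_f = 48.565 + 24.06 = 72.625 kPa.
σ'_f = 72.625 > σ'_p = 64.1 kPa, so the stress path crosses the preconsolidation pressure — recompression up to σ'_p, then virgin compression beyond:
S_c = H/(1+e₀)·[C_r·log₁₀(σ'_p/σ'_0) + C_c·log₁₀(σ'_f/σ'_p)]
    = 6.5/1.92 × [0.07×log₁₀(64.1/48.565) + 0.28×log₁₀(72.625/64.1)]
    = 3.3854 × [0.0084374 + 0.015184] = 0.07997 m

S_c ≈ 80 mm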